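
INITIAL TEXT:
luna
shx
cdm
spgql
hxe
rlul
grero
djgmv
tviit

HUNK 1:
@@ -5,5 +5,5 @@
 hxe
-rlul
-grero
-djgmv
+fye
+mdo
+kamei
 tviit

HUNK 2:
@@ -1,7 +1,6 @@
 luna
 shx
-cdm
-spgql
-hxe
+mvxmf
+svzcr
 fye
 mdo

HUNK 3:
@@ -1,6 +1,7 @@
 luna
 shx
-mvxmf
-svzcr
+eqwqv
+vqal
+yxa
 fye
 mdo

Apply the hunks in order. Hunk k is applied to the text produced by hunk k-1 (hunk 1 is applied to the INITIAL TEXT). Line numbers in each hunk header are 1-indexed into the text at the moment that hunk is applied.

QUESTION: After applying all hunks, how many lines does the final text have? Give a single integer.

Hunk 1: at line 5 remove [rlul,grero,djgmv] add [fye,mdo,kamei] -> 9 lines: luna shx cdm spgql hxe fye mdo kamei tviit
Hunk 2: at line 1 remove [cdm,spgql,hxe] add [mvxmf,svzcr] -> 8 lines: luna shx mvxmf svzcr fye mdo kamei tviit
Hunk 3: at line 1 remove [mvxmf,svzcr] add [eqwqv,vqal,yxa] -> 9 lines: luna shx eqwqv vqal yxa fye mdo kamei tviit
Final line count: 9

Answer: 9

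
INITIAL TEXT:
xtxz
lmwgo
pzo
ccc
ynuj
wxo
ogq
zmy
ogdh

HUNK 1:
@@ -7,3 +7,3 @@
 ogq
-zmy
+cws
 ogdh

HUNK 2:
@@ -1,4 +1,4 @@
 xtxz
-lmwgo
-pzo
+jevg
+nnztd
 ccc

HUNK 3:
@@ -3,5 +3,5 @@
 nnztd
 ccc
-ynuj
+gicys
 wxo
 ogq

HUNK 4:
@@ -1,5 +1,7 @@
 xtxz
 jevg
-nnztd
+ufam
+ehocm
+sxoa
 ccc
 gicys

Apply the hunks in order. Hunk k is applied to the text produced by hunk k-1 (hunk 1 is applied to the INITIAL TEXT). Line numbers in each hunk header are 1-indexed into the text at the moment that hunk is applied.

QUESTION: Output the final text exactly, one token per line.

Hunk 1: at line 7 remove [zmy] add [cws] -> 9 lines: xtxz lmwgo pzo ccc ynuj wxo ogq cws ogdh
Hunk 2: at line 1 remove [lmwgo,pzo] add [jevg,nnztd] -> 9 lines: xtxz jevg nnztd ccc ynuj wxo ogq cws ogdh
Hunk 3: at line 3 remove [ynuj] add [gicys] -> 9 lines: xtxz jevg nnztd ccc gicys wxo ogq cws ogdh
Hunk 4: at line 1 remove [nnztd] add [ufam,ehocm,sxoa] -> 11 lines: xtxz jevg ufam ehocm sxoa ccc gicys wxo ogq cws ogdh

Answer: xtxz
jevg
ufam
ehocm
sxoa
ccc
gicys
wxo
ogq
cws
ogdh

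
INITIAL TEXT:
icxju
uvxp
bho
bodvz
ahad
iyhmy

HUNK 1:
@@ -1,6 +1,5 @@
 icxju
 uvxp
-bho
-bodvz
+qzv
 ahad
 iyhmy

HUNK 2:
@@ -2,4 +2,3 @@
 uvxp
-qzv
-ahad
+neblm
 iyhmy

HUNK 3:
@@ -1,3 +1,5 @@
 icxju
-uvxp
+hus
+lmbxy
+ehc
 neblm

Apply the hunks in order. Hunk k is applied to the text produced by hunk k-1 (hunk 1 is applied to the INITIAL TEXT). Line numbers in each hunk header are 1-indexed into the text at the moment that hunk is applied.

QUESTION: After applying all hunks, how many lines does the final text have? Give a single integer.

Answer: 6

Derivation:
Hunk 1: at line 1 remove [bho,bodvz] add [qzv] -> 5 lines: icxju uvxp qzv ahad iyhmy
Hunk 2: at line 2 remove [qzv,ahad] add [neblm] -> 4 lines: icxju uvxp neblm iyhmy
Hunk 3: at line 1 remove [uvxp] add [hus,lmbxy,ehc] -> 6 lines: icxju hus lmbxy ehc neblm iyhmy
Final line count: 6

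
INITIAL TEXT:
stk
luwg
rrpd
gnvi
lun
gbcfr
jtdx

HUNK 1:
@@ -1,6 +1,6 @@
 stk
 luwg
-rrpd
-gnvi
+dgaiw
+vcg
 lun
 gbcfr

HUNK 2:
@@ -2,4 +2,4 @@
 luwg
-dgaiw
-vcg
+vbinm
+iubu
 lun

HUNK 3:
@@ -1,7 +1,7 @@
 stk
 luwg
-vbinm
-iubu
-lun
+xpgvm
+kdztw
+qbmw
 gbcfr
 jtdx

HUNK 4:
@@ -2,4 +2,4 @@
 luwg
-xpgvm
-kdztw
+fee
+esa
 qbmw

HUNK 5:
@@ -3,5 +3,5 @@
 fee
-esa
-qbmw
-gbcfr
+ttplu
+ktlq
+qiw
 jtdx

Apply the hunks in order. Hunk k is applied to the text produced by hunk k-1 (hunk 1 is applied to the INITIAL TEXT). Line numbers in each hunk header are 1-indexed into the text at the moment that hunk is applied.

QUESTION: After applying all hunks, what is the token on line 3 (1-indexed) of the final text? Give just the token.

Hunk 1: at line 1 remove [rrpd,gnvi] add [dgaiw,vcg] -> 7 lines: stk luwg dgaiw vcg lun gbcfr jtdx
Hunk 2: at line 2 remove [dgaiw,vcg] add [vbinm,iubu] -> 7 lines: stk luwg vbinm iubu lun gbcfr jtdx
Hunk 3: at line 1 remove [vbinm,iubu,lun] add [xpgvm,kdztw,qbmw] -> 7 lines: stk luwg xpgvm kdztw qbmw gbcfr jtdx
Hunk 4: at line 2 remove [xpgvm,kdztw] add [fee,esa] -> 7 lines: stk luwg fee esa qbmw gbcfr jtdx
Hunk 5: at line 3 remove [esa,qbmw,gbcfr] add [ttplu,ktlq,qiw] -> 7 lines: stk luwg fee ttplu ktlq qiw jtdx
Final line 3: fee

Answer: fee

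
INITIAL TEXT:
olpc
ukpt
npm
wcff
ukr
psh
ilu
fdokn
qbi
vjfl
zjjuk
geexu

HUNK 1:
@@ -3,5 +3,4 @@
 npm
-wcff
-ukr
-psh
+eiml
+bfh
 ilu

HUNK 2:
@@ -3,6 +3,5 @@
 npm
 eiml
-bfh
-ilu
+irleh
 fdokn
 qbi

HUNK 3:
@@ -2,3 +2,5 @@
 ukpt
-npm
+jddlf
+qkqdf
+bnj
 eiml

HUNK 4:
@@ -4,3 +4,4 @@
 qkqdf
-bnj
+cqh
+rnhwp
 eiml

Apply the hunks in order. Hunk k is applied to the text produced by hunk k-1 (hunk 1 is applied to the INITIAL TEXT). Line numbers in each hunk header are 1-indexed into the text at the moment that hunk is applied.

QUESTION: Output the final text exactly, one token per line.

Answer: olpc
ukpt
jddlf
qkqdf
cqh
rnhwp
eiml
irleh
fdokn
qbi
vjfl
zjjuk
geexu

Derivation:
Hunk 1: at line 3 remove [wcff,ukr,psh] add [eiml,bfh] -> 11 lines: olpc ukpt npm eiml bfh ilu fdokn qbi vjfl zjjuk geexu
Hunk 2: at line 3 remove [bfh,ilu] add [irleh] -> 10 lines: olpc ukpt npm eiml irleh fdokn qbi vjfl zjjuk geexu
Hunk 3: at line 2 remove [npm] add [jddlf,qkqdf,bnj] -> 12 lines: olpc ukpt jddlf qkqdf bnj eiml irleh fdokn qbi vjfl zjjuk geexu
Hunk 4: at line 4 remove [bnj] add [cqh,rnhwp] -> 13 lines: olpc ukpt jddlf qkqdf cqh rnhwp eiml irleh fdokn qbi vjfl zjjuk geexu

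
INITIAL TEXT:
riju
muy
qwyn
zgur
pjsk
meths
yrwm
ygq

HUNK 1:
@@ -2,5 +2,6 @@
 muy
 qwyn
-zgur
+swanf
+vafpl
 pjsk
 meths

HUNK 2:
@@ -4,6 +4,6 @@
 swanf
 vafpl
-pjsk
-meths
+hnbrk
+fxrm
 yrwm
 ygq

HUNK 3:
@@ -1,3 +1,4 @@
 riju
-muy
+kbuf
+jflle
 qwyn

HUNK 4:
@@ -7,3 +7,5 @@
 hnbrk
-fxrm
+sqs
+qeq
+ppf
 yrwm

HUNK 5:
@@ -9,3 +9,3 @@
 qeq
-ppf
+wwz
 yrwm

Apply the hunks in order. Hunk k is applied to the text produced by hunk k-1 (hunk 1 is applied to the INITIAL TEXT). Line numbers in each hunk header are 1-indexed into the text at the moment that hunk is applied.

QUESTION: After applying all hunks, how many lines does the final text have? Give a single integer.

Hunk 1: at line 2 remove [zgur] add [swanf,vafpl] -> 9 lines: riju muy qwyn swanf vafpl pjsk meths yrwm ygq
Hunk 2: at line 4 remove [pjsk,meths] add [hnbrk,fxrm] -> 9 lines: riju muy qwyn swanf vafpl hnbrk fxrm yrwm ygq
Hunk 3: at line 1 remove [muy] add [kbuf,jflle] -> 10 lines: riju kbuf jflle qwyn swanf vafpl hnbrk fxrm yrwm ygq
Hunk 4: at line 7 remove [fxrm] add [sqs,qeq,ppf] -> 12 lines: riju kbuf jflle qwyn swanf vafpl hnbrk sqs qeq ppf yrwm ygq
Hunk 5: at line 9 remove [ppf] add [wwz] -> 12 lines: riju kbuf jflle qwyn swanf vafpl hnbrk sqs qeq wwz yrwm ygq
Final line count: 12

Answer: 12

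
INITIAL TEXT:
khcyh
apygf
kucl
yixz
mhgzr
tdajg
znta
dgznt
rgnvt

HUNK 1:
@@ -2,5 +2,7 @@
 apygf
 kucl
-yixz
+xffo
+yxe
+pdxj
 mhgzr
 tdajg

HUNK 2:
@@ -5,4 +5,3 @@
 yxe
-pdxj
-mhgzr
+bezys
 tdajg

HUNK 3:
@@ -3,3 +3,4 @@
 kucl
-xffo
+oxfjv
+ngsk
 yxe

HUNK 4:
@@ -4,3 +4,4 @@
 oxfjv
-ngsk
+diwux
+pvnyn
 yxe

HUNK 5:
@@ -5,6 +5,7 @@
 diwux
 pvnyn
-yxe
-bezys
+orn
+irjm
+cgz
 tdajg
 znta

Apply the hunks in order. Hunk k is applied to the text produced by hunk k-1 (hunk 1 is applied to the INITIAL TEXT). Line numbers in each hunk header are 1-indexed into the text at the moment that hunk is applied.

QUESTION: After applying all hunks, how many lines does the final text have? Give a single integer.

Answer: 13

Derivation:
Hunk 1: at line 2 remove [yixz] add [xffo,yxe,pdxj] -> 11 lines: khcyh apygf kucl xffo yxe pdxj mhgzr tdajg znta dgznt rgnvt
Hunk 2: at line 5 remove [pdxj,mhgzr] add [bezys] -> 10 lines: khcyh apygf kucl xffo yxe bezys tdajg znta dgznt rgnvt
Hunk 3: at line 3 remove [xffo] add [oxfjv,ngsk] -> 11 lines: khcyh apygf kucl oxfjv ngsk yxe bezys tdajg znta dgznt rgnvt
Hunk 4: at line 4 remove [ngsk] add [diwux,pvnyn] -> 12 lines: khcyh apygf kucl oxfjv diwux pvnyn yxe bezys tdajg znta dgznt rgnvt
Hunk 5: at line 5 remove [yxe,bezys] add [orn,irjm,cgz] -> 13 lines: khcyh apygf kucl oxfjv diwux pvnyn orn irjm cgz tdajg znta dgznt rgnvt
Final line count: 13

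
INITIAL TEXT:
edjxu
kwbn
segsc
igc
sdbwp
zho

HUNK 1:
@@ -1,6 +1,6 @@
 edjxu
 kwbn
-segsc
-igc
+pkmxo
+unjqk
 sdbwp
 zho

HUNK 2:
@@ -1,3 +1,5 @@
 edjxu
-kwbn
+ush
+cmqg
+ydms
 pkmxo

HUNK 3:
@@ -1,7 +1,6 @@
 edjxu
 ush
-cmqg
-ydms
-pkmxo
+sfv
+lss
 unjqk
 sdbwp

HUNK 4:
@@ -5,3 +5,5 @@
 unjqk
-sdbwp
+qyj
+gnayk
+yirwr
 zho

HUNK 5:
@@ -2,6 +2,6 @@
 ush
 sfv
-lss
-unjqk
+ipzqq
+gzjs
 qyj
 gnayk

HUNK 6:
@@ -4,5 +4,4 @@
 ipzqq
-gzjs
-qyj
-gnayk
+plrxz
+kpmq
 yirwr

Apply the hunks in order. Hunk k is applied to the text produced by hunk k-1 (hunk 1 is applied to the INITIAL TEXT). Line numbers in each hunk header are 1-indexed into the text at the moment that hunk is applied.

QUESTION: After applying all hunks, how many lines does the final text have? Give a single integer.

Answer: 8

Derivation:
Hunk 1: at line 1 remove [segsc,igc] add [pkmxo,unjqk] -> 6 lines: edjxu kwbn pkmxo unjqk sdbwp zho
Hunk 2: at line 1 remove [kwbn] add [ush,cmqg,ydms] -> 8 lines: edjxu ush cmqg ydms pkmxo unjqk sdbwp zho
Hunk 3: at line 1 remove [cmqg,ydms,pkmxo] add [sfv,lss] -> 7 lines: edjxu ush sfv lss unjqk sdbwp zho
Hunk 4: at line 5 remove [sdbwp] add [qyj,gnayk,yirwr] -> 9 lines: edjxu ush sfv lss unjqk qyj gnayk yirwr zho
Hunk 5: at line 2 remove [lss,unjqk] add [ipzqq,gzjs] -> 9 lines: edjxu ush sfv ipzqq gzjs qyj gnayk yirwr zho
Hunk 6: at line 4 remove [gzjs,qyj,gnayk] add [plrxz,kpmq] -> 8 lines: edjxu ush sfv ipzqq plrxz kpmq yirwr zho
Final line count: 8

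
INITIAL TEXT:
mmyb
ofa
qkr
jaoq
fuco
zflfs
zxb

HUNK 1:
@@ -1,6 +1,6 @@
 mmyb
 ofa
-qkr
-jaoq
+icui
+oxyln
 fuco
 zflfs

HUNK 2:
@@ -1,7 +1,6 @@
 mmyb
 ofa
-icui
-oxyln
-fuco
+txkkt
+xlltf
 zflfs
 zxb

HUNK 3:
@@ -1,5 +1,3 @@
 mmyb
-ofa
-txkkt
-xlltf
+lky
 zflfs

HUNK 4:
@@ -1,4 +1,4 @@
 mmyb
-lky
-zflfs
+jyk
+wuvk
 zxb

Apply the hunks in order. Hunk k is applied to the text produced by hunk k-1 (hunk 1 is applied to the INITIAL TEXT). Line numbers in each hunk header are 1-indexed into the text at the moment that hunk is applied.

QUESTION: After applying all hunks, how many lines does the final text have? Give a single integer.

Answer: 4

Derivation:
Hunk 1: at line 1 remove [qkr,jaoq] add [icui,oxyln] -> 7 lines: mmyb ofa icui oxyln fuco zflfs zxb
Hunk 2: at line 1 remove [icui,oxyln,fuco] add [txkkt,xlltf] -> 6 lines: mmyb ofa txkkt xlltf zflfs zxb
Hunk 3: at line 1 remove [ofa,txkkt,xlltf] add [lky] -> 4 lines: mmyb lky zflfs zxb
Hunk 4: at line 1 remove [lky,zflfs] add [jyk,wuvk] -> 4 lines: mmyb jyk wuvk zxb
Final line count: 4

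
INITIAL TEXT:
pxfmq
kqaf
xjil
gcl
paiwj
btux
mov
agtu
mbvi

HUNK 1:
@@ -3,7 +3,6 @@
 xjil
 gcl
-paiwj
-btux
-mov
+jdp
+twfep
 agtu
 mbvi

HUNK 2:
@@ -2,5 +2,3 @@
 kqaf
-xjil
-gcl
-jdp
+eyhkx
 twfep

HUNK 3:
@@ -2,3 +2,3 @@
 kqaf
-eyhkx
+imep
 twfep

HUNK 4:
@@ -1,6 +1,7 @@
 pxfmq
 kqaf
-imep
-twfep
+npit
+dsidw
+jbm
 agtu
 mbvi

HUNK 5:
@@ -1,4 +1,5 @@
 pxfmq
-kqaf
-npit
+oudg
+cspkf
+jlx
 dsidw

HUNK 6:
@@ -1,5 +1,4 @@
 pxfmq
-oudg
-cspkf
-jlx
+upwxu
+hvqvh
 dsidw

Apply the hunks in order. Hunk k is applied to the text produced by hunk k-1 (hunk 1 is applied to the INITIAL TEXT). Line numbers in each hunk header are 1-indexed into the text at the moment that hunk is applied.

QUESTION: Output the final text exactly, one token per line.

Answer: pxfmq
upwxu
hvqvh
dsidw
jbm
agtu
mbvi

Derivation:
Hunk 1: at line 3 remove [paiwj,btux,mov] add [jdp,twfep] -> 8 lines: pxfmq kqaf xjil gcl jdp twfep agtu mbvi
Hunk 2: at line 2 remove [xjil,gcl,jdp] add [eyhkx] -> 6 lines: pxfmq kqaf eyhkx twfep agtu mbvi
Hunk 3: at line 2 remove [eyhkx] add [imep] -> 6 lines: pxfmq kqaf imep twfep agtu mbvi
Hunk 4: at line 1 remove [imep,twfep] add [npit,dsidw,jbm] -> 7 lines: pxfmq kqaf npit dsidw jbm agtu mbvi
Hunk 5: at line 1 remove [kqaf,npit] add [oudg,cspkf,jlx] -> 8 lines: pxfmq oudg cspkf jlx dsidw jbm agtu mbvi
Hunk 6: at line 1 remove [oudg,cspkf,jlx] add [upwxu,hvqvh] -> 7 lines: pxfmq upwxu hvqvh dsidw jbm agtu mbvi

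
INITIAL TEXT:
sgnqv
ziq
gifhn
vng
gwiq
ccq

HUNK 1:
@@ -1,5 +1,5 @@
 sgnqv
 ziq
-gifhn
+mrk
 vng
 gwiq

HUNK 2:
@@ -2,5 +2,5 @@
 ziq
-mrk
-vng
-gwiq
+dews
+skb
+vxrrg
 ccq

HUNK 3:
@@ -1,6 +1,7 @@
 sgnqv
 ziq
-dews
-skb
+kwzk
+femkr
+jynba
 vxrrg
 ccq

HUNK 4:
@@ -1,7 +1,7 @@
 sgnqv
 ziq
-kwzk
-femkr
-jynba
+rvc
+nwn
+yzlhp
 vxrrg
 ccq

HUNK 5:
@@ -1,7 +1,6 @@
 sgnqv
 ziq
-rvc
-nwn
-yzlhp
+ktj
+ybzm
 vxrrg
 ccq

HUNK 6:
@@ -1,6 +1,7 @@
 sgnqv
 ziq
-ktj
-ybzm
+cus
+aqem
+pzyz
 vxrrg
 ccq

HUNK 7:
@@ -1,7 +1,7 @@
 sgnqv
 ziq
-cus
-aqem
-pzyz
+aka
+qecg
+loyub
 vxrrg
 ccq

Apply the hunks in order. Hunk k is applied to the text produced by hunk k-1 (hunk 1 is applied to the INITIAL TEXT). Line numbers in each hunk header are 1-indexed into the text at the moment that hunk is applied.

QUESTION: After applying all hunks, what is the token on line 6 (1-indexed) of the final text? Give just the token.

Answer: vxrrg

Derivation:
Hunk 1: at line 1 remove [gifhn] add [mrk] -> 6 lines: sgnqv ziq mrk vng gwiq ccq
Hunk 2: at line 2 remove [mrk,vng,gwiq] add [dews,skb,vxrrg] -> 6 lines: sgnqv ziq dews skb vxrrg ccq
Hunk 3: at line 1 remove [dews,skb] add [kwzk,femkr,jynba] -> 7 lines: sgnqv ziq kwzk femkr jynba vxrrg ccq
Hunk 4: at line 1 remove [kwzk,femkr,jynba] add [rvc,nwn,yzlhp] -> 7 lines: sgnqv ziq rvc nwn yzlhp vxrrg ccq
Hunk 5: at line 1 remove [rvc,nwn,yzlhp] add [ktj,ybzm] -> 6 lines: sgnqv ziq ktj ybzm vxrrg ccq
Hunk 6: at line 1 remove [ktj,ybzm] add [cus,aqem,pzyz] -> 7 lines: sgnqv ziq cus aqem pzyz vxrrg ccq
Hunk 7: at line 1 remove [cus,aqem,pzyz] add [aka,qecg,loyub] -> 7 lines: sgnqv ziq aka qecg loyub vxrrg ccq
Final line 6: vxrrg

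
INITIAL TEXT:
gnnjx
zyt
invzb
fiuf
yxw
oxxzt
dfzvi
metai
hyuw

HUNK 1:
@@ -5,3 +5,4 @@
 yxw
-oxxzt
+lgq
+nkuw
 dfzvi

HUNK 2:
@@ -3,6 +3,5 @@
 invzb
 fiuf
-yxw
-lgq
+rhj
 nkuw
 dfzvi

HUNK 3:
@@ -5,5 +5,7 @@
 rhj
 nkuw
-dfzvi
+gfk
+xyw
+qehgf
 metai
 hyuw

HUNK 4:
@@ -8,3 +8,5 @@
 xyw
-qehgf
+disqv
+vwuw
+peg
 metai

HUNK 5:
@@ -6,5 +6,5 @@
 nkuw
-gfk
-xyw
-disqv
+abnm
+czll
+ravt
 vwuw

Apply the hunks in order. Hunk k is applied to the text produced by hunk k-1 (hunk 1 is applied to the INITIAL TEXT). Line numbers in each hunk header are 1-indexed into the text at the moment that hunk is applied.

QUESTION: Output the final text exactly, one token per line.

Hunk 1: at line 5 remove [oxxzt] add [lgq,nkuw] -> 10 lines: gnnjx zyt invzb fiuf yxw lgq nkuw dfzvi metai hyuw
Hunk 2: at line 3 remove [yxw,lgq] add [rhj] -> 9 lines: gnnjx zyt invzb fiuf rhj nkuw dfzvi metai hyuw
Hunk 3: at line 5 remove [dfzvi] add [gfk,xyw,qehgf] -> 11 lines: gnnjx zyt invzb fiuf rhj nkuw gfk xyw qehgf metai hyuw
Hunk 4: at line 8 remove [qehgf] add [disqv,vwuw,peg] -> 13 lines: gnnjx zyt invzb fiuf rhj nkuw gfk xyw disqv vwuw peg metai hyuw
Hunk 5: at line 6 remove [gfk,xyw,disqv] add [abnm,czll,ravt] -> 13 lines: gnnjx zyt invzb fiuf rhj nkuw abnm czll ravt vwuw peg metai hyuw

Answer: gnnjx
zyt
invzb
fiuf
rhj
nkuw
abnm
czll
ravt
vwuw
peg
metai
hyuw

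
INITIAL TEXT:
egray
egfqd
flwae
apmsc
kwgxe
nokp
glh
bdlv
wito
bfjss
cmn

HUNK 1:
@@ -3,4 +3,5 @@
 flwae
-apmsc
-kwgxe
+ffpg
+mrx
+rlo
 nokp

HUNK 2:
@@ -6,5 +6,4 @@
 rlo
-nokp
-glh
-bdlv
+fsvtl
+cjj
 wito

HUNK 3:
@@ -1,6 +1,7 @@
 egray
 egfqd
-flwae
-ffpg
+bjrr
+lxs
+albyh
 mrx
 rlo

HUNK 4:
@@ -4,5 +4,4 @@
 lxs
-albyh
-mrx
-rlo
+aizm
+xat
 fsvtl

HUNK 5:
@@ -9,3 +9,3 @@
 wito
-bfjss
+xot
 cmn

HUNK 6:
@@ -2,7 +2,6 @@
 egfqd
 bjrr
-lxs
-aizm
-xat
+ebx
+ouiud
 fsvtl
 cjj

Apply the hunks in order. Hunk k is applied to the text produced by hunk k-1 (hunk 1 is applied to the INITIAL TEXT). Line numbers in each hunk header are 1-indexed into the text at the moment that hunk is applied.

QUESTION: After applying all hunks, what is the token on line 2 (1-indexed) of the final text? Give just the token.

Answer: egfqd

Derivation:
Hunk 1: at line 3 remove [apmsc,kwgxe] add [ffpg,mrx,rlo] -> 12 lines: egray egfqd flwae ffpg mrx rlo nokp glh bdlv wito bfjss cmn
Hunk 2: at line 6 remove [nokp,glh,bdlv] add [fsvtl,cjj] -> 11 lines: egray egfqd flwae ffpg mrx rlo fsvtl cjj wito bfjss cmn
Hunk 3: at line 1 remove [flwae,ffpg] add [bjrr,lxs,albyh] -> 12 lines: egray egfqd bjrr lxs albyh mrx rlo fsvtl cjj wito bfjss cmn
Hunk 4: at line 4 remove [albyh,mrx,rlo] add [aizm,xat] -> 11 lines: egray egfqd bjrr lxs aizm xat fsvtl cjj wito bfjss cmn
Hunk 5: at line 9 remove [bfjss] add [xot] -> 11 lines: egray egfqd bjrr lxs aizm xat fsvtl cjj wito xot cmn
Hunk 6: at line 2 remove [lxs,aizm,xat] add [ebx,ouiud] -> 10 lines: egray egfqd bjrr ebx ouiud fsvtl cjj wito xot cmn
Final line 2: egfqd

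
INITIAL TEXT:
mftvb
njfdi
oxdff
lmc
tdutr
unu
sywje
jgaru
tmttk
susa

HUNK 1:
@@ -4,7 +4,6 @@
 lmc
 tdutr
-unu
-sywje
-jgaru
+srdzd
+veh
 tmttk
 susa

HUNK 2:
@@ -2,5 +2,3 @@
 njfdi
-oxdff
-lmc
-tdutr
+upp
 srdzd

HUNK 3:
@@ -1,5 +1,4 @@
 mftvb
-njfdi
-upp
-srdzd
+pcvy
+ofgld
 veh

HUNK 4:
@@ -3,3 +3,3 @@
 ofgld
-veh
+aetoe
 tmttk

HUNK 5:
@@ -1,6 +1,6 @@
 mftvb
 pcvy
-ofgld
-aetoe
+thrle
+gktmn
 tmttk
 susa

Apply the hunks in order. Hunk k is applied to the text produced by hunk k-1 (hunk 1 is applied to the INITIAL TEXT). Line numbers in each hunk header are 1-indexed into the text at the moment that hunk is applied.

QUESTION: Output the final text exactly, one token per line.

Answer: mftvb
pcvy
thrle
gktmn
tmttk
susa

Derivation:
Hunk 1: at line 4 remove [unu,sywje,jgaru] add [srdzd,veh] -> 9 lines: mftvb njfdi oxdff lmc tdutr srdzd veh tmttk susa
Hunk 2: at line 2 remove [oxdff,lmc,tdutr] add [upp] -> 7 lines: mftvb njfdi upp srdzd veh tmttk susa
Hunk 3: at line 1 remove [njfdi,upp,srdzd] add [pcvy,ofgld] -> 6 lines: mftvb pcvy ofgld veh tmttk susa
Hunk 4: at line 3 remove [veh] add [aetoe] -> 6 lines: mftvb pcvy ofgld aetoe tmttk susa
Hunk 5: at line 1 remove [ofgld,aetoe] add [thrle,gktmn] -> 6 lines: mftvb pcvy thrle gktmn tmttk susa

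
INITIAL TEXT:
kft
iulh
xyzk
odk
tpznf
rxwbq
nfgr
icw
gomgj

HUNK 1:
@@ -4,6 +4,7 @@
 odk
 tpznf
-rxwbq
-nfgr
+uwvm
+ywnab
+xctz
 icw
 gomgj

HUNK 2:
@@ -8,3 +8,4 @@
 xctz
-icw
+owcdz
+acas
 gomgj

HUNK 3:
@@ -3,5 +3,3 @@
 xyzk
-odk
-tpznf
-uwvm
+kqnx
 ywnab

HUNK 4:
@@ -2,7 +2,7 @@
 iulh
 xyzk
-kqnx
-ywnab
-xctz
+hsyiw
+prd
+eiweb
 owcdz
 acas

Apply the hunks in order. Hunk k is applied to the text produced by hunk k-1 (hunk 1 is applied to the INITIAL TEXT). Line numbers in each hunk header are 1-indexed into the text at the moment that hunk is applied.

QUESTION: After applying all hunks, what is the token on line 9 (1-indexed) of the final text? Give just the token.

Hunk 1: at line 4 remove [rxwbq,nfgr] add [uwvm,ywnab,xctz] -> 10 lines: kft iulh xyzk odk tpznf uwvm ywnab xctz icw gomgj
Hunk 2: at line 8 remove [icw] add [owcdz,acas] -> 11 lines: kft iulh xyzk odk tpznf uwvm ywnab xctz owcdz acas gomgj
Hunk 3: at line 3 remove [odk,tpznf,uwvm] add [kqnx] -> 9 lines: kft iulh xyzk kqnx ywnab xctz owcdz acas gomgj
Hunk 4: at line 2 remove [kqnx,ywnab,xctz] add [hsyiw,prd,eiweb] -> 9 lines: kft iulh xyzk hsyiw prd eiweb owcdz acas gomgj
Final line 9: gomgj

Answer: gomgj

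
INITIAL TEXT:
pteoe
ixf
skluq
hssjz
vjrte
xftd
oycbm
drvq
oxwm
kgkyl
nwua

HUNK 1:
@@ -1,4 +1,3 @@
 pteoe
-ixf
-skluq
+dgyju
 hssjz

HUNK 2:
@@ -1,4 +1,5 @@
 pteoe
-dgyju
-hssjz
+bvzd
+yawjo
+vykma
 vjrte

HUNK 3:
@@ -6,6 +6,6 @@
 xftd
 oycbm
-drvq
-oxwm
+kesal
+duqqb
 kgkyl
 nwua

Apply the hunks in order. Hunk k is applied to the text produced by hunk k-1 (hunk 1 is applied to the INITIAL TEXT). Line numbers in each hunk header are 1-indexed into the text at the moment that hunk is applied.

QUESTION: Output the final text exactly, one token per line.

Answer: pteoe
bvzd
yawjo
vykma
vjrte
xftd
oycbm
kesal
duqqb
kgkyl
nwua

Derivation:
Hunk 1: at line 1 remove [ixf,skluq] add [dgyju] -> 10 lines: pteoe dgyju hssjz vjrte xftd oycbm drvq oxwm kgkyl nwua
Hunk 2: at line 1 remove [dgyju,hssjz] add [bvzd,yawjo,vykma] -> 11 lines: pteoe bvzd yawjo vykma vjrte xftd oycbm drvq oxwm kgkyl nwua
Hunk 3: at line 6 remove [drvq,oxwm] add [kesal,duqqb] -> 11 lines: pteoe bvzd yawjo vykma vjrte xftd oycbm kesal duqqb kgkyl nwua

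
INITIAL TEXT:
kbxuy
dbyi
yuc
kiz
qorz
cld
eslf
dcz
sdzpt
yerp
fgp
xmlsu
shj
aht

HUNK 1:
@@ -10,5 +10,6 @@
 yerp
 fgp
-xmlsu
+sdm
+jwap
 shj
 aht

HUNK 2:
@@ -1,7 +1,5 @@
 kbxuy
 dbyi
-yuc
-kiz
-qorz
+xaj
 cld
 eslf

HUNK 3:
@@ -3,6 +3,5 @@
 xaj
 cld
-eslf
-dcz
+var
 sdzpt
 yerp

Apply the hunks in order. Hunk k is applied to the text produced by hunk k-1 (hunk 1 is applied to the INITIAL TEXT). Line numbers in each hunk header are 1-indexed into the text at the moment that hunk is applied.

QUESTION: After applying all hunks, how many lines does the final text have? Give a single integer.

Answer: 12

Derivation:
Hunk 1: at line 10 remove [xmlsu] add [sdm,jwap] -> 15 lines: kbxuy dbyi yuc kiz qorz cld eslf dcz sdzpt yerp fgp sdm jwap shj aht
Hunk 2: at line 1 remove [yuc,kiz,qorz] add [xaj] -> 13 lines: kbxuy dbyi xaj cld eslf dcz sdzpt yerp fgp sdm jwap shj aht
Hunk 3: at line 3 remove [eslf,dcz] add [var] -> 12 lines: kbxuy dbyi xaj cld var sdzpt yerp fgp sdm jwap shj aht
Final line count: 12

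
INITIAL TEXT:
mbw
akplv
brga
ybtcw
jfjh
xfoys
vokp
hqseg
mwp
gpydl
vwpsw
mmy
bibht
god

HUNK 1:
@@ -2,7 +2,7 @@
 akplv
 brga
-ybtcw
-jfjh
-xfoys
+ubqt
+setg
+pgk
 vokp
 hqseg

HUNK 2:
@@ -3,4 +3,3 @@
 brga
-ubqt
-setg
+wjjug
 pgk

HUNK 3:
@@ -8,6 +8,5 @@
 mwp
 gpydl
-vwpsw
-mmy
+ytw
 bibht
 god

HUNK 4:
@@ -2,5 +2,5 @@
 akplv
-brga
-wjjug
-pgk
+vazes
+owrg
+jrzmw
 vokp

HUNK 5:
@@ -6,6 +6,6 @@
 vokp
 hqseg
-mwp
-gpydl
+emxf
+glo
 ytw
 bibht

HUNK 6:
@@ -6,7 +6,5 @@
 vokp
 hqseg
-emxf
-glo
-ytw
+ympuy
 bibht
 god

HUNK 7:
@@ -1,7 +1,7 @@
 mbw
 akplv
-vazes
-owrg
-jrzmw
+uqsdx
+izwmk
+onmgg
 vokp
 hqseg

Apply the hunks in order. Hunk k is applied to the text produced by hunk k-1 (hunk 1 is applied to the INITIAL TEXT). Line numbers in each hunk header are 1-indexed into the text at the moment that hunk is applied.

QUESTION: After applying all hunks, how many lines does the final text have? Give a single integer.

Answer: 10

Derivation:
Hunk 1: at line 2 remove [ybtcw,jfjh,xfoys] add [ubqt,setg,pgk] -> 14 lines: mbw akplv brga ubqt setg pgk vokp hqseg mwp gpydl vwpsw mmy bibht god
Hunk 2: at line 3 remove [ubqt,setg] add [wjjug] -> 13 lines: mbw akplv brga wjjug pgk vokp hqseg mwp gpydl vwpsw mmy bibht god
Hunk 3: at line 8 remove [vwpsw,mmy] add [ytw] -> 12 lines: mbw akplv brga wjjug pgk vokp hqseg mwp gpydl ytw bibht god
Hunk 4: at line 2 remove [brga,wjjug,pgk] add [vazes,owrg,jrzmw] -> 12 lines: mbw akplv vazes owrg jrzmw vokp hqseg mwp gpydl ytw bibht god
Hunk 5: at line 6 remove [mwp,gpydl] add [emxf,glo] -> 12 lines: mbw akplv vazes owrg jrzmw vokp hqseg emxf glo ytw bibht god
Hunk 6: at line 6 remove [emxf,glo,ytw] add [ympuy] -> 10 lines: mbw akplv vazes owrg jrzmw vokp hqseg ympuy bibht god
Hunk 7: at line 1 remove [vazes,owrg,jrzmw] add [uqsdx,izwmk,onmgg] -> 10 lines: mbw akplv uqsdx izwmk onmgg vokp hqseg ympuy bibht god
Final line count: 10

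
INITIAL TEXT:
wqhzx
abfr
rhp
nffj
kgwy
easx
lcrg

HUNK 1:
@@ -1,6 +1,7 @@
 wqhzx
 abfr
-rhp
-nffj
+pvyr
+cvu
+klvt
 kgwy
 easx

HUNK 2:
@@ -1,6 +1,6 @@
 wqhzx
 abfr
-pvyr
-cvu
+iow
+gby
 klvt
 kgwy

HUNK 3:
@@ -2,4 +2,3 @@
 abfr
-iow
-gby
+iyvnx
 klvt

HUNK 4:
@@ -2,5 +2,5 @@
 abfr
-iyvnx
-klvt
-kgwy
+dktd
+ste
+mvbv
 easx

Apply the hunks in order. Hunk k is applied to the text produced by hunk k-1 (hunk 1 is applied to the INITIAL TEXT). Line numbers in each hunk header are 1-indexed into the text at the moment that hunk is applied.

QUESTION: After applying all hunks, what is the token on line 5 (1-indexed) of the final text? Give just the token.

Hunk 1: at line 1 remove [rhp,nffj] add [pvyr,cvu,klvt] -> 8 lines: wqhzx abfr pvyr cvu klvt kgwy easx lcrg
Hunk 2: at line 1 remove [pvyr,cvu] add [iow,gby] -> 8 lines: wqhzx abfr iow gby klvt kgwy easx lcrg
Hunk 3: at line 2 remove [iow,gby] add [iyvnx] -> 7 lines: wqhzx abfr iyvnx klvt kgwy easx lcrg
Hunk 4: at line 2 remove [iyvnx,klvt,kgwy] add [dktd,ste,mvbv] -> 7 lines: wqhzx abfr dktd ste mvbv easx lcrg
Final line 5: mvbv

Answer: mvbv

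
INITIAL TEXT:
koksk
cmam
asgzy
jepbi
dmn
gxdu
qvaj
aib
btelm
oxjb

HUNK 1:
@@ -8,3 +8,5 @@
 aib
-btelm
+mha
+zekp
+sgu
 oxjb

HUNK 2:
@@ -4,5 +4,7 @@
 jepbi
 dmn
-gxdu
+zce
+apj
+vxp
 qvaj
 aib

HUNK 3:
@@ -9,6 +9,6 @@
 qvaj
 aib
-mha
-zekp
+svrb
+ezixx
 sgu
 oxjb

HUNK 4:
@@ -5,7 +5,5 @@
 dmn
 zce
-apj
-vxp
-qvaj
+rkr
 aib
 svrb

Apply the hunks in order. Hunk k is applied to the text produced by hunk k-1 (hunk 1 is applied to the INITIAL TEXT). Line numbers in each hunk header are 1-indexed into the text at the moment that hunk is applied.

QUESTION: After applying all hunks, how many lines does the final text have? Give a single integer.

Answer: 12

Derivation:
Hunk 1: at line 8 remove [btelm] add [mha,zekp,sgu] -> 12 lines: koksk cmam asgzy jepbi dmn gxdu qvaj aib mha zekp sgu oxjb
Hunk 2: at line 4 remove [gxdu] add [zce,apj,vxp] -> 14 lines: koksk cmam asgzy jepbi dmn zce apj vxp qvaj aib mha zekp sgu oxjb
Hunk 3: at line 9 remove [mha,zekp] add [svrb,ezixx] -> 14 lines: koksk cmam asgzy jepbi dmn zce apj vxp qvaj aib svrb ezixx sgu oxjb
Hunk 4: at line 5 remove [apj,vxp,qvaj] add [rkr] -> 12 lines: koksk cmam asgzy jepbi dmn zce rkr aib svrb ezixx sgu oxjb
Final line count: 12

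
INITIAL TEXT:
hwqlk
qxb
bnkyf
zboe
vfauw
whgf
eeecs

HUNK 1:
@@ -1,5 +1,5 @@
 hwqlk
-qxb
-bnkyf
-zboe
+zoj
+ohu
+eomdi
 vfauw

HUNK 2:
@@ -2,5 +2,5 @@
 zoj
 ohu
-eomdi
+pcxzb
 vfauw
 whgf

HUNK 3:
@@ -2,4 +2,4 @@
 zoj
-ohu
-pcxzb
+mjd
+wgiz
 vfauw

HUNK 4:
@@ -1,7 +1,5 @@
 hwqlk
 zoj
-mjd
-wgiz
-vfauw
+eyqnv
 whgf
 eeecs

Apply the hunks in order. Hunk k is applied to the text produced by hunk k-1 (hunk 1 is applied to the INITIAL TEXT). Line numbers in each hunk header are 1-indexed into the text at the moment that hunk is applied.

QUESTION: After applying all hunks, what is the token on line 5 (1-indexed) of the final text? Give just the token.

Answer: eeecs

Derivation:
Hunk 1: at line 1 remove [qxb,bnkyf,zboe] add [zoj,ohu,eomdi] -> 7 lines: hwqlk zoj ohu eomdi vfauw whgf eeecs
Hunk 2: at line 2 remove [eomdi] add [pcxzb] -> 7 lines: hwqlk zoj ohu pcxzb vfauw whgf eeecs
Hunk 3: at line 2 remove [ohu,pcxzb] add [mjd,wgiz] -> 7 lines: hwqlk zoj mjd wgiz vfauw whgf eeecs
Hunk 4: at line 1 remove [mjd,wgiz,vfauw] add [eyqnv] -> 5 lines: hwqlk zoj eyqnv whgf eeecs
Final line 5: eeecs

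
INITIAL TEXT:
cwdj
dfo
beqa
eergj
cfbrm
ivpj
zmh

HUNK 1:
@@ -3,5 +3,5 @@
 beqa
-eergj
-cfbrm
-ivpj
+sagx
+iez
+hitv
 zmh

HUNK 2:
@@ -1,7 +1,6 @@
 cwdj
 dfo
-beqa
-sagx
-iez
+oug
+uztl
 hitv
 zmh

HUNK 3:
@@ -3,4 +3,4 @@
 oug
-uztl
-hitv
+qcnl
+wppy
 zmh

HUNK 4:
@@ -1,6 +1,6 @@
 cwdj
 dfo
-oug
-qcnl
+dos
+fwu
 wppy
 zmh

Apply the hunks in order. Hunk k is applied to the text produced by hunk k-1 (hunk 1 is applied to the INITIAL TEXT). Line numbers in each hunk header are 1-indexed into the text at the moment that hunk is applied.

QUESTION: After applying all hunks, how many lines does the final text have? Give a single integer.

Hunk 1: at line 3 remove [eergj,cfbrm,ivpj] add [sagx,iez,hitv] -> 7 lines: cwdj dfo beqa sagx iez hitv zmh
Hunk 2: at line 1 remove [beqa,sagx,iez] add [oug,uztl] -> 6 lines: cwdj dfo oug uztl hitv zmh
Hunk 3: at line 3 remove [uztl,hitv] add [qcnl,wppy] -> 6 lines: cwdj dfo oug qcnl wppy zmh
Hunk 4: at line 1 remove [oug,qcnl] add [dos,fwu] -> 6 lines: cwdj dfo dos fwu wppy zmh
Final line count: 6

Answer: 6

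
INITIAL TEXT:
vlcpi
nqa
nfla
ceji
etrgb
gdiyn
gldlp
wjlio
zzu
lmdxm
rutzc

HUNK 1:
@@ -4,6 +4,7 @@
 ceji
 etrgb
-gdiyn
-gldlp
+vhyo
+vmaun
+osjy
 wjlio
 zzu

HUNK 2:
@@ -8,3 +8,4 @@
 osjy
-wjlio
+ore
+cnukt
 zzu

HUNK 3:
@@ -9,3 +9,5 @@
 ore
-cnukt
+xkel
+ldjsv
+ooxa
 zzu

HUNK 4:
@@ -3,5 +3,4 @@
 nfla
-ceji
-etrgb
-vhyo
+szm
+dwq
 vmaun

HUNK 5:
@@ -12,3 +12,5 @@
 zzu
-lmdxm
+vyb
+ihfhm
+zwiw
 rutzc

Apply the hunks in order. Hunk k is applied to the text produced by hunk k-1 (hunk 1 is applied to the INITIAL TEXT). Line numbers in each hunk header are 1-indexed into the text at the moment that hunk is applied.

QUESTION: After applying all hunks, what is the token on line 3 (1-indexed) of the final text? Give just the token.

Hunk 1: at line 4 remove [gdiyn,gldlp] add [vhyo,vmaun,osjy] -> 12 lines: vlcpi nqa nfla ceji etrgb vhyo vmaun osjy wjlio zzu lmdxm rutzc
Hunk 2: at line 8 remove [wjlio] add [ore,cnukt] -> 13 lines: vlcpi nqa nfla ceji etrgb vhyo vmaun osjy ore cnukt zzu lmdxm rutzc
Hunk 3: at line 9 remove [cnukt] add [xkel,ldjsv,ooxa] -> 15 lines: vlcpi nqa nfla ceji etrgb vhyo vmaun osjy ore xkel ldjsv ooxa zzu lmdxm rutzc
Hunk 4: at line 3 remove [ceji,etrgb,vhyo] add [szm,dwq] -> 14 lines: vlcpi nqa nfla szm dwq vmaun osjy ore xkel ldjsv ooxa zzu lmdxm rutzc
Hunk 5: at line 12 remove [lmdxm] add [vyb,ihfhm,zwiw] -> 16 lines: vlcpi nqa nfla szm dwq vmaun osjy ore xkel ldjsv ooxa zzu vyb ihfhm zwiw rutzc
Final line 3: nfla

Answer: nfla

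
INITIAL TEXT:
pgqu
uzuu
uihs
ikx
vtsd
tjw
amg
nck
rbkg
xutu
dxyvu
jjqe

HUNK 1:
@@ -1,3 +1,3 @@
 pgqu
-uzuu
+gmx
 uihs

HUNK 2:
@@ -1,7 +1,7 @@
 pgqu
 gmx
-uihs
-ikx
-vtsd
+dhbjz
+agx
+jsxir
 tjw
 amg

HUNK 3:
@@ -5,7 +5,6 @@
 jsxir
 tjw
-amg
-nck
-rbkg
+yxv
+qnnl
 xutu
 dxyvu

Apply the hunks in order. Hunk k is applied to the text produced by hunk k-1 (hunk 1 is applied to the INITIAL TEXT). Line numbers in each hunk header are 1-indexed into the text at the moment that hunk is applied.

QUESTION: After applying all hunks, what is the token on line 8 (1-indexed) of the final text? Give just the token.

Answer: qnnl

Derivation:
Hunk 1: at line 1 remove [uzuu] add [gmx] -> 12 lines: pgqu gmx uihs ikx vtsd tjw amg nck rbkg xutu dxyvu jjqe
Hunk 2: at line 1 remove [uihs,ikx,vtsd] add [dhbjz,agx,jsxir] -> 12 lines: pgqu gmx dhbjz agx jsxir tjw amg nck rbkg xutu dxyvu jjqe
Hunk 3: at line 5 remove [amg,nck,rbkg] add [yxv,qnnl] -> 11 lines: pgqu gmx dhbjz agx jsxir tjw yxv qnnl xutu dxyvu jjqe
Final line 8: qnnl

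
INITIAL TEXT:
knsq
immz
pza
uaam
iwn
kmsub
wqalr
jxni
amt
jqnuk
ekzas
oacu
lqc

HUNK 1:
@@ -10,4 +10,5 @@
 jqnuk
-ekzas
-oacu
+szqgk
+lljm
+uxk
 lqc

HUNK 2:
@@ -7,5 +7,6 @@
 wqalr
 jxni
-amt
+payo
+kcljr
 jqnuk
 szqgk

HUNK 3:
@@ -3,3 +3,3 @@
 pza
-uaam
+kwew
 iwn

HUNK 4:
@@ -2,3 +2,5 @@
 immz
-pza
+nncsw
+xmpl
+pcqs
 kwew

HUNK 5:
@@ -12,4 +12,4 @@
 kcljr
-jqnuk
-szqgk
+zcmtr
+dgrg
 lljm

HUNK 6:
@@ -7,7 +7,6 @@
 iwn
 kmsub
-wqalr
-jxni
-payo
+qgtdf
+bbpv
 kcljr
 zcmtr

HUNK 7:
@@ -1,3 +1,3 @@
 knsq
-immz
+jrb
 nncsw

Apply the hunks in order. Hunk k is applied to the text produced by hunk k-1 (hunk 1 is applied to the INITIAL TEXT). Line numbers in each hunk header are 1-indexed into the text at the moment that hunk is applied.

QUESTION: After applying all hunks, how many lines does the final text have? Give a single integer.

Hunk 1: at line 10 remove [ekzas,oacu] add [szqgk,lljm,uxk] -> 14 lines: knsq immz pza uaam iwn kmsub wqalr jxni amt jqnuk szqgk lljm uxk lqc
Hunk 2: at line 7 remove [amt] add [payo,kcljr] -> 15 lines: knsq immz pza uaam iwn kmsub wqalr jxni payo kcljr jqnuk szqgk lljm uxk lqc
Hunk 3: at line 3 remove [uaam] add [kwew] -> 15 lines: knsq immz pza kwew iwn kmsub wqalr jxni payo kcljr jqnuk szqgk lljm uxk lqc
Hunk 4: at line 2 remove [pza] add [nncsw,xmpl,pcqs] -> 17 lines: knsq immz nncsw xmpl pcqs kwew iwn kmsub wqalr jxni payo kcljr jqnuk szqgk lljm uxk lqc
Hunk 5: at line 12 remove [jqnuk,szqgk] add [zcmtr,dgrg] -> 17 lines: knsq immz nncsw xmpl pcqs kwew iwn kmsub wqalr jxni payo kcljr zcmtr dgrg lljm uxk lqc
Hunk 6: at line 7 remove [wqalr,jxni,payo] add [qgtdf,bbpv] -> 16 lines: knsq immz nncsw xmpl pcqs kwew iwn kmsub qgtdf bbpv kcljr zcmtr dgrg lljm uxk lqc
Hunk 7: at line 1 remove [immz] add [jrb] -> 16 lines: knsq jrb nncsw xmpl pcqs kwew iwn kmsub qgtdf bbpv kcljr zcmtr dgrg lljm uxk lqc
Final line count: 16

Answer: 16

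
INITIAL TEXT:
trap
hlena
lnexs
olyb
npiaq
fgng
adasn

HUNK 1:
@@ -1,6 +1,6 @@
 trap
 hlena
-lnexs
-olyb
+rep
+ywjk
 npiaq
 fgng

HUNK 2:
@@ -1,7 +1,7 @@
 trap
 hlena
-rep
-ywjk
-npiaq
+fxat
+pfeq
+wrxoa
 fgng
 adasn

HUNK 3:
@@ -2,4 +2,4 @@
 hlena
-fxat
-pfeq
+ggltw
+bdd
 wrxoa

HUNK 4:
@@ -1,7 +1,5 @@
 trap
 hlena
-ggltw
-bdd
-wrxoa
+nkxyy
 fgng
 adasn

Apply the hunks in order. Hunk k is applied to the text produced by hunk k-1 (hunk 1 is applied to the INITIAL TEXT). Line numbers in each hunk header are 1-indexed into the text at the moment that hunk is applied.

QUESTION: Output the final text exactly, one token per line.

Answer: trap
hlena
nkxyy
fgng
adasn

Derivation:
Hunk 1: at line 1 remove [lnexs,olyb] add [rep,ywjk] -> 7 lines: trap hlena rep ywjk npiaq fgng adasn
Hunk 2: at line 1 remove [rep,ywjk,npiaq] add [fxat,pfeq,wrxoa] -> 7 lines: trap hlena fxat pfeq wrxoa fgng adasn
Hunk 3: at line 2 remove [fxat,pfeq] add [ggltw,bdd] -> 7 lines: trap hlena ggltw bdd wrxoa fgng adasn
Hunk 4: at line 1 remove [ggltw,bdd,wrxoa] add [nkxyy] -> 5 lines: trap hlena nkxyy fgng adasn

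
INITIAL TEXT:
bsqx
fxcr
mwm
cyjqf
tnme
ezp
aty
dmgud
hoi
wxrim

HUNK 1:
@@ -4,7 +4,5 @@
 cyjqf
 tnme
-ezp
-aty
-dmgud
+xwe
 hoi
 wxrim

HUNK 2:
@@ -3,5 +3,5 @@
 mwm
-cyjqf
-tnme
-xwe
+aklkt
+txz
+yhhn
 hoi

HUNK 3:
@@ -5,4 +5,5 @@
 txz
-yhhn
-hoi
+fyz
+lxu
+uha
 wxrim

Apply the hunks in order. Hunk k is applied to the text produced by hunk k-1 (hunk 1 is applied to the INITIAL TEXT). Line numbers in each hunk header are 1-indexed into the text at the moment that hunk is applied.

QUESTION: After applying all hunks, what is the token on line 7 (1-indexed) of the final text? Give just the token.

Answer: lxu

Derivation:
Hunk 1: at line 4 remove [ezp,aty,dmgud] add [xwe] -> 8 lines: bsqx fxcr mwm cyjqf tnme xwe hoi wxrim
Hunk 2: at line 3 remove [cyjqf,tnme,xwe] add [aklkt,txz,yhhn] -> 8 lines: bsqx fxcr mwm aklkt txz yhhn hoi wxrim
Hunk 3: at line 5 remove [yhhn,hoi] add [fyz,lxu,uha] -> 9 lines: bsqx fxcr mwm aklkt txz fyz lxu uha wxrim
Final line 7: lxu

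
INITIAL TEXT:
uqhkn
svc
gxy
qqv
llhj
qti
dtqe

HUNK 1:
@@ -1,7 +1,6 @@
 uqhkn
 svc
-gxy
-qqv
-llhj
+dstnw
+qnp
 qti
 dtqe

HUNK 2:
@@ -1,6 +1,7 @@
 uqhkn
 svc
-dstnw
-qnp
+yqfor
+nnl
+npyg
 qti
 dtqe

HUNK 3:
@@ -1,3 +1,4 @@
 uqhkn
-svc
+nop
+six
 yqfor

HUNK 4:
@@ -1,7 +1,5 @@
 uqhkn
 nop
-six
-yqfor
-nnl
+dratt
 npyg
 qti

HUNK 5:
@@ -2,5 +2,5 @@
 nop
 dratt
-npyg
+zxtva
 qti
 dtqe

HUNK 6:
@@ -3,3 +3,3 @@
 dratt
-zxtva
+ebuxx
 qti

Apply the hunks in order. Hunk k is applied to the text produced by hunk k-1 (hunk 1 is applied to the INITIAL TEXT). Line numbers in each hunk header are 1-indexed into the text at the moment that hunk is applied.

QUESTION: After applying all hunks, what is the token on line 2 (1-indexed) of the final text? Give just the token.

Answer: nop

Derivation:
Hunk 1: at line 1 remove [gxy,qqv,llhj] add [dstnw,qnp] -> 6 lines: uqhkn svc dstnw qnp qti dtqe
Hunk 2: at line 1 remove [dstnw,qnp] add [yqfor,nnl,npyg] -> 7 lines: uqhkn svc yqfor nnl npyg qti dtqe
Hunk 3: at line 1 remove [svc] add [nop,six] -> 8 lines: uqhkn nop six yqfor nnl npyg qti dtqe
Hunk 4: at line 1 remove [six,yqfor,nnl] add [dratt] -> 6 lines: uqhkn nop dratt npyg qti dtqe
Hunk 5: at line 2 remove [npyg] add [zxtva] -> 6 lines: uqhkn nop dratt zxtva qti dtqe
Hunk 6: at line 3 remove [zxtva] add [ebuxx] -> 6 lines: uqhkn nop dratt ebuxx qti dtqe
Final line 2: nop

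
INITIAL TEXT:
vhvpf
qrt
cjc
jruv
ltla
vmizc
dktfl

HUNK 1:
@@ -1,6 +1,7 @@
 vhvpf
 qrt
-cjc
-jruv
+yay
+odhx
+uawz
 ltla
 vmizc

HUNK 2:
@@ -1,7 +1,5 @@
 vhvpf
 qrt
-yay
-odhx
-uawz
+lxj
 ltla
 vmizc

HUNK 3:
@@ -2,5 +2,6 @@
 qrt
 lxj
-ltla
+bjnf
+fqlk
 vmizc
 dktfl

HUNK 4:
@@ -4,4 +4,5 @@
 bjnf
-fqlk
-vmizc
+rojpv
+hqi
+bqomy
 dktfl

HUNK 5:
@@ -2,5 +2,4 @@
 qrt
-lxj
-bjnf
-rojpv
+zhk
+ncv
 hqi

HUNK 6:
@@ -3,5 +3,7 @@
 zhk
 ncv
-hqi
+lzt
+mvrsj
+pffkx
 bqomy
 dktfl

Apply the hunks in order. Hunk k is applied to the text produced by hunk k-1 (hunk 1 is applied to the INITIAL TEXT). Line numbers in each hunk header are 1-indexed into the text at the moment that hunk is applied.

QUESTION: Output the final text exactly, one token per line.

Answer: vhvpf
qrt
zhk
ncv
lzt
mvrsj
pffkx
bqomy
dktfl

Derivation:
Hunk 1: at line 1 remove [cjc,jruv] add [yay,odhx,uawz] -> 8 lines: vhvpf qrt yay odhx uawz ltla vmizc dktfl
Hunk 2: at line 1 remove [yay,odhx,uawz] add [lxj] -> 6 lines: vhvpf qrt lxj ltla vmizc dktfl
Hunk 3: at line 2 remove [ltla] add [bjnf,fqlk] -> 7 lines: vhvpf qrt lxj bjnf fqlk vmizc dktfl
Hunk 4: at line 4 remove [fqlk,vmizc] add [rojpv,hqi,bqomy] -> 8 lines: vhvpf qrt lxj bjnf rojpv hqi bqomy dktfl
Hunk 5: at line 2 remove [lxj,bjnf,rojpv] add [zhk,ncv] -> 7 lines: vhvpf qrt zhk ncv hqi bqomy dktfl
Hunk 6: at line 3 remove [hqi] add [lzt,mvrsj,pffkx] -> 9 lines: vhvpf qrt zhk ncv lzt mvrsj pffkx bqomy dktfl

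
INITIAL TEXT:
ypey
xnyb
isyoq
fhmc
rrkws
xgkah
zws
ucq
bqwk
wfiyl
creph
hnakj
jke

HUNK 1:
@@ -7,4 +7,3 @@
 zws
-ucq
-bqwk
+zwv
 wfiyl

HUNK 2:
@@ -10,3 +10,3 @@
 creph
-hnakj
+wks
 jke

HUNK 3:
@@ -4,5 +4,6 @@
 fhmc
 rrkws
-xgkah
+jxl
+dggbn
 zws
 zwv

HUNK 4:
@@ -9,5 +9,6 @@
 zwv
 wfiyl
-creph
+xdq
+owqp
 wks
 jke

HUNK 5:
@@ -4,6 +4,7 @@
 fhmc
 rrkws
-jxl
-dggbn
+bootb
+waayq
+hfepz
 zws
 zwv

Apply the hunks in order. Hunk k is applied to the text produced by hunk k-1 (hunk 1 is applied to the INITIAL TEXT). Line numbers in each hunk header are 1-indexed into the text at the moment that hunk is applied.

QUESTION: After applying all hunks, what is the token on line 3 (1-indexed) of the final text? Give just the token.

Hunk 1: at line 7 remove [ucq,bqwk] add [zwv] -> 12 lines: ypey xnyb isyoq fhmc rrkws xgkah zws zwv wfiyl creph hnakj jke
Hunk 2: at line 10 remove [hnakj] add [wks] -> 12 lines: ypey xnyb isyoq fhmc rrkws xgkah zws zwv wfiyl creph wks jke
Hunk 3: at line 4 remove [xgkah] add [jxl,dggbn] -> 13 lines: ypey xnyb isyoq fhmc rrkws jxl dggbn zws zwv wfiyl creph wks jke
Hunk 4: at line 9 remove [creph] add [xdq,owqp] -> 14 lines: ypey xnyb isyoq fhmc rrkws jxl dggbn zws zwv wfiyl xdq owqp wks jke
Hunk 5: at line 4 remove [jxl,dggbn] add [bootb,waayq,hfepz] -> 15 lines: ypey xnyb isyoq fhmc rrkws bootb waayq hfepz zws zwv wfiyl xdq owqp wks jke
Final line 3: isyoq

Answer: isyoq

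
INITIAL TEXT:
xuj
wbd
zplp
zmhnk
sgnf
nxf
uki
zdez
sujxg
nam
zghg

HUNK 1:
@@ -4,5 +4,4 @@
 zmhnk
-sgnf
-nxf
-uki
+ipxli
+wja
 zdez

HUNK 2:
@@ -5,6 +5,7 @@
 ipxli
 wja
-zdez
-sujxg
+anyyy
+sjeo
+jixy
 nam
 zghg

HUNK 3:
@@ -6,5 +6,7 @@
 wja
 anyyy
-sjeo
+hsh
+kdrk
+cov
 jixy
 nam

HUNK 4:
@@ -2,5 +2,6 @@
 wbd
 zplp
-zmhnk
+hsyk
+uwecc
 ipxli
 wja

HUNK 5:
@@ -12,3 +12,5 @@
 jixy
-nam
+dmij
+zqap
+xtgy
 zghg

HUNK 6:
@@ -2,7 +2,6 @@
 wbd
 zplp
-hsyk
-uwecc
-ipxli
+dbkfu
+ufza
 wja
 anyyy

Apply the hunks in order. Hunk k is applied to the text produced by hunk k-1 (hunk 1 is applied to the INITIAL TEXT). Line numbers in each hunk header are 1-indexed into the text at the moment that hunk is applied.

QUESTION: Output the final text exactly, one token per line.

Answer: xuj
wbd
zplp
dbkfu
ufza
wja
anyyy
hsh
kdrk
cov
jixy
dmij
zqap
xtgy
zghg

Derivation:
Hunk 1: at line 4 remove [sgnf,nxf,uki] add [ipxli,wja] -> 10 lines: xuj wbd zplp zmhnk ipxli wja zdez sujxg nam zghg
Hunk 2: at line 5 remove [zdez,sujxg] add [anyyy,sjeo,jixy] -> 11 lines: xuj wbd zplp zmhnk ipxli wja anyyy sjeo jixy nam zghg
Hunk 3: at line 6 remove [sjeo] add [hsh,kdrk,cov] -> 13 lines: xuj wbd zplp zmhnk ipxli wja anyyy hsh kdrk cov jixy nam zghg
Hunk 4: at line 2 remove [zmhnk] add [hsyk,uwecc] -> 14 lines: xuj wbd zplp hsyk uwecc ipxli wja anyyy hsh kdrk cov jixy nam zghg
Hunk 5: at line 12 remove [nam] add [dmij,zqap,xtgy] -> 16 lines: xuj wbd zplp hsyk uwecc ipxli wja anyyy hsh kdrk cov jixy dmij zqap xtgy zghg
Hunk 6: at line 2 remove [hsyk,uwecc,ipxli] add [dbkfu,ufza] -> 15 lines: xuj wbd zplp dbkfu ufza wja anyyy hsh kdrk cov jixy dmij zqap xtgy zghg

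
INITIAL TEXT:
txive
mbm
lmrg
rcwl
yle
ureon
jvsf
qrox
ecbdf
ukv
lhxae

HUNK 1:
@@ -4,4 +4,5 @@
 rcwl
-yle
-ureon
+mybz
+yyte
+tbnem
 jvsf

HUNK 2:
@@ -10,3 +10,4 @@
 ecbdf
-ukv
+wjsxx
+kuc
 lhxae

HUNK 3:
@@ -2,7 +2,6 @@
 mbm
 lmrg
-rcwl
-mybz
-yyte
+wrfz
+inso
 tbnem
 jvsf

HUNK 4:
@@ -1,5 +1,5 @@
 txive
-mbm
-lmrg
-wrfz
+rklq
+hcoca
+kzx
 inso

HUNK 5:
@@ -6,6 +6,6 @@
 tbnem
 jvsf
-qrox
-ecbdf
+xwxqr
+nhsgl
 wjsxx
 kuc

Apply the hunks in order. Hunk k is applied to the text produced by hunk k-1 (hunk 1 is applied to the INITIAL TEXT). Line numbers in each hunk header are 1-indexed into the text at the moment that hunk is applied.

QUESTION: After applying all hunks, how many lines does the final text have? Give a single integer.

Answer: 12

Derivation:
Hunk 1: at line 4 remove [yle,ureon] add [mybz,yyte,tbnem] -> 12 lines: txive mbm lmrg rcwl mybz yyte tbnem jvsf qrox ecbdf ukv lhxae
Hunk 2: at line 10 remove [ukv] add [wjsxx,kuc] -> 13 lines: txive mbm lmrg rcwl mybz yyte tbnem jvsf qrox ecbdf wjsxx kuc lhxae
Hunk 3: at line 2 remove [rcwl,mybz,yyte] add [wrfz,inso] -> 12 lines: txive mbm lmrg wrfz inso tbnem jvsf qrox ecbdf wjsxx kuc lhxae
Hunk 4: at line 1 remove [mbm,lmrg,wrfz] add [rklq,hcoca,kzx] -> 12 lines: txive rklq hcoca kzx inso tbnem jvsf qrox ecbdf wjsxx kuc lhxae
Hunk 5: at line 6 remove [qrox,ecbdf] add [xwxqr,nhsgl] -> 12 lines: txive rklq hcoca kzx inso tbnem jvsf xwxqr nhsgl wjsxx kuc lhxae
Final line count: 12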